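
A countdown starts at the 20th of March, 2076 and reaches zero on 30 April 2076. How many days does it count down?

Mar 20, 2076 → Apr 20, 2076: 31 days (March has 31).
Apr 20, 2076 → Apr 30, 2076: 10 days.
Total: 41 days.

41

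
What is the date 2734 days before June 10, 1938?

December 15, 1930

−365 (one year) → Jun 10, 1937 (2369 left).
−365 (one year) → Jun 10, 1936 (2004 left).
−366 (one year; includes Feb 29, 1936) → Jun 10, 1935 (1638 left).
−365 (one year) → Jun 10, 1934 (1273 left).
−365 (one year) → Jun 10, 1933 (908 left).
−365 (one year) → Jun 10, 1932 (543 left).
−366 (one year; includes Feb 29, 1932) → Jun 10, 1931 (177 left).
−10 → May 31, 1931 (end of May, 31 days; 167 left).
−31 → Apr 30, 1931 (end of Apr, 30 days; 136 left).
−30 → Mar 31, 1931 (end of Mar, 31 days; 106 left).
−31 → Feb 28, 1931 (end of Feb, 28 days; 75 left).
−28 → Jan 31, 1931 (end of Jan, 31 days; 47 left).
−31 → Dec 31, 1930 (end of Dec, 31 days; 16 left).
−16 → Dec 15, 1930.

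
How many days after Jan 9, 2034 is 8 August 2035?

Jan 9, 2034 → Jan 9, 2035: 365 days.
Jan 9, 2035 → Feb 9, 2035: 31 days (January has 31).
Feb 9, 2035 → Mar 9, 2035: 28 days (February has 28).
Mar 9, 2035 → Apr 9, 2035: 31 days (March has 31).
Apr 9, 2035 → May 9, 2035: 30 days (April has 30).
May 9, 2035 → Jun 9, 2035: 31 days (May has 31).
Jun 9, 2035 → Jul 9, 2035: 30 days (June has 30).
Jul 9, 2035 → Aug 8, 2035: 30 days.
Total: 576 days.

576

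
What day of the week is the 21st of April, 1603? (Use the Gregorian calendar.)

Monday

Doomsday rule: the anchor day for the 1600s is Tuesday. For year 03: 3÷12 = 0 r 3, and 3÷4 = 0, so 0+3+0 = 3.
Tuesday + 3 ≡ Friday — that's 1603's doomsday.
In April the doomsday date is Apr 4.
Apr 21 is 17 days after Apr 4; 17 mod 7 = 3, so Friday + 3 = Monday.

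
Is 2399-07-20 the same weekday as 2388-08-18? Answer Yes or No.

From Aug 18, 2388 to Jul 20, 2399 is 3988 days.
3988 mod 7 = 5, so they are different weekdays.
(Aug 18, 2388 is a Thursday; Jul 20, 2399 is a Tuesday.)

No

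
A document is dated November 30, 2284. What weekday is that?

Doomsday rule: the anchor day for the 2200s is Friday. For year 84: 84÷12 = 7 r 0, and 0÷4 = 0, so 7+0+0 = 7.
Friday + 7 ≡ Friday — that's 2284's doomsday.
In November the doomsday date is Nov 7.
Nov 30 is 23 days after Nov 7; 23 mod 7 = 2, so Friday + 2 = Sunday.

Sunday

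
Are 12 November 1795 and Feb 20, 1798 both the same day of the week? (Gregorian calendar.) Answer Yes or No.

No

From Nov 12, 1795 to Feb 20, 1798 is 831 days.
831 mod 7 = 5, so they are different weekdays.
(Nov 12, 1795 is a Thursday; Feb 20, 1798 is a Tuesday.)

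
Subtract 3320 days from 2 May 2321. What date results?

−365 (one year) → May 2, 2320 (2955 left).
−366 (one year; includes Feb 29, 2320) → May 2, 2319 (2589 left).
−365 (one year) → May 2, 2318 (2224 left).
−365 (one year) → May 2, 2317 (1859 left).
−365 (one year) → May 2, 2316 (1494 left).
−366 (one year; includes Feb 29, 2316) → May 2, 2315 (1128 left).
−365 (one year) → May 2, 2314 (763 left).
−365 (one year) → May 2, 2313 (398 left).
−2 → Apr 30, 2313 (end of Apr, 30 days; 396 left).
−30 → Mar 31, 2313 (end of Mar, 31 days; 366 left).
−31 → Feb 28, 2313 (end of Feb, 28 days; 335 left).
−28 → Jan 31, 2313 (end of Jan, 31 days; 307 left).
−31 → Dec 31, 2312 (end of Dec, 31 days; 276 left).
−31 → Nov 30, 2312 (end of Nov, 30 days; 245 left).
−30 → Oct 31, 2312 (end of Oct, 31 days; 215 left).
−31 → Sep 30, 2312 (end of Sep, 30 days; 184 left).
−30 → Aug 31, 2312 (end of Aug, 31 days; 154 left).
−31 → Jul 31, 2312 (end of Jul, 31 days; 123 left).
−31 → Jun 30, 2312 (end of Jun, 30 days; 92 left).
−30 → May 31, 2312 (end of May, 31 days; 62 left).
−31 → Apr 30, 2312 (end of Apr, 30 days; 31 left).
−30 → Mar 31, 2312 (end of Mar, 31 days; 1 left).
−1 → Mar 30, 2312.

March 30, 2312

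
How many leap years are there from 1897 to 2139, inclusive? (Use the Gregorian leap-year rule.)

Multiples of 4 in [1897,2139]: 60.
Of those, multiples of 100: 3 (not leap unless ÷400).
Multiples of 400: 1.
Leap years = 60 − 3 + 1 = 58.

58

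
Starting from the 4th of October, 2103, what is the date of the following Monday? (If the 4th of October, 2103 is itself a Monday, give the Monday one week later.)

Oct 4, 2103 is a Thursday.
From Thursday to the next Monday is 4 days.
Oct 4, 2103 + 4 = Oct 8, 2103.

October 8, 2103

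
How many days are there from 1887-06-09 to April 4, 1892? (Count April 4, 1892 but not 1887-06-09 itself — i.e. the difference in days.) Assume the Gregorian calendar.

Jun 9, 1887 → Jun 9, 1888: 366 days (Feb 29, 1888 is in that span).
Jun 9, 1888 → Jun 9, 1889: 365 days.
Jun 9, 1889 → Jun 9, 1890: 365 days.
Jun 9, 1890 → Jun 9, 1891: 365 days.
Jun 9, 1891 → Jul 9, 1891: 30 days (June has 30).
Jul 9, 1891 → Aug 9, 1891: 31 days (July has 31).
Aug 9, 1891 → Sep 9, 1891: 31 days (August has 31).
Sep 9, 1891 → Oct 9, 1891: 30 days (September has 30).
Oct 9, 1891 → Nov 9, 1891: 31 days (October has 31).
Nov 9, 1891 → Dec 9, 1891: 30 days (November has 30).
Dec 9, 1891 → Jan 9, 1892: 31 days (December has 31).
Jan 9, 1892 → Feb 9, 1892: 31 days (January has 31).
Feb 9, 1892 → Mar 9, 1892: 29 days (February has 29).
Mar 9, 1892 → Apr 4, 1892: 26 days.
Total: 1761 days.

1761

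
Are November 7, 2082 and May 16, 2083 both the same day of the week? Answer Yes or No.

No

From Nov 7, 2082 to May 16, 2083 is 190 days.
190 mod 7 = 1, so they are different weekdays.
(Nov 7, 2082 is a Saturday; May 16, 2083 is a Sunday.)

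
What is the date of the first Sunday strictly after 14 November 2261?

Nov 14, 2261 is a Thursday.
From Thursday to the next Sunday is 3 days.
Nov 14, 2261 + 3 = Nov 17, 2261.

November 17, 2261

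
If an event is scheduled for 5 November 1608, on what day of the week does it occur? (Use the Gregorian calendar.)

Doomsday rule: the anchor day for the 1600s is Tuesday. For year 08: 8÷12 = 0 r 8, and 8÷4 = 2, so 0+8+2 = 10.
Tuesday + 10 ≡ Friday — that's 1608's doomsday.
In November the doomsday date is Nov 7.
Nov 5 is 2 days before Nov 7; 2 mod 7 = 2, so Friday − 2 = Wednesday.

Wednesday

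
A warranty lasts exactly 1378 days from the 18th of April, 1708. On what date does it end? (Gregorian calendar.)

January 26, 1712

+365 (one year) → Apr 18, 1709 (1013 left).
+365 (one year) → Apr 18, 1710 (648 left).
+365 (one year) → Apr 18, 1711 (283 left).
Apr has 30 days: +13 → May 1, 1711 (270 left).
May has 31 days: +31 → Jun 1, 1711 (239 left).
Jun has 30 days: +30 → Jul 1, 1711 (209 left).
Jul has 31 days: +31 → Aug 1, 1711 (178 left).
Aug has 31 days: +31 → Sep 1, 1711 (147 left).
Sep has 30 days: +30 → Oct 1, 1711 (117 left).
Oct has 31 days: +31 → Nov 1, 1711 (86 left).
Nov has 30 days: +30 → Dec 1, 1711 (56 left).
Dec has 31 days: +31 → Jan 1, 1712 (25 left).
+25 → Jan 26, 1712.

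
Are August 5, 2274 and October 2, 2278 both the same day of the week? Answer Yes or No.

From Aug 5, 2274 to Oct 2, 2278 is 1519 days.
1519 mod 7 = 0, so they are the same weekday.
(Aug 5, 2274 is a Wednesday; Oct 2, 2278 is a Wednesday.)

Yes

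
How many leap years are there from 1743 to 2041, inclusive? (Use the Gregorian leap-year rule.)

Multiples of 4 in [1743,2041]: 75.
Of those, multiples of 100: 3 (not leap unless ÷400).
Multiples of 400: 1.
Leap years = 75 − 3 + 1 = 73.

73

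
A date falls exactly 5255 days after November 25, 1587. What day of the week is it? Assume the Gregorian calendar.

Monday

Nov 25, 1587 is a Wednesday.
5255 mod 7 = 5, so 5255 days after a Wednesday is Wednesday + 5 = Monday.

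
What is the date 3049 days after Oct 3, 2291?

+366 (one year; includes Feb 29, 2292) → Oct 3, 2292 (2683 left).
+365 (one year) → Oct 3, 2293 (2318 left).
+365 (one year) → Oct 3, 2294 (1953 left).
+365 (one year) → Oct 3, 2295 (1588 left).
+366 (one year; includes Feb 29, 2296) → Oct 3, 2296 (1222 left).
+365 (one year) → Oct 3, 2297 (857 left).
+365 (one year) → Oct 3, 2298 (492 left).
+365 (one year) → Oct 3, 2299 (127 left).
Oct has 31 days: +29 → Nov 1, 2299 (98 left).
Nov has 30 days: +30 → Dec 1, 2299 (68 left).
Dec has 31 days: +31 → Jan 1, 2300 (37 left).
Jan has 31 days: +31 → Feb 1, 2300 (6 left).
+6 → Feb 7, 2300.

February 7, 2300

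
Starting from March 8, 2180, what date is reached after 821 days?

+365 (one year) → Mar 8, 2181 (456 left).
+365 (one year) → Mar 8, 2182 (91 left).
Mar has 31 days: +24 → Apr 1, 2182 (67 left).
Apr has 30 days: +30 → May 1, 2182 (37 left).
May has 31 days: +31 → Jun 1, 2182 (6 left).
+6 → Jun 7, 2182.

June 7, 2182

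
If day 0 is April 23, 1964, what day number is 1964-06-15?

Apr 23, 1964 → May 23, 1964: 30 days (April has 30).
May 23, 1964 → Jun 15, 1964: 23 days.
Total: 53 days.

53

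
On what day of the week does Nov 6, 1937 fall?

Doomsday rule: the anchor day for the 1900s is Wednesday. For year 37: 37÷12 = 3 r 1, and 1÷4 = 0, so 3+1+0 = 4.
Wednesday + 4 ≡ Sunday — that's 1937's doomsday.
In November the doomsday date is Nov 7.
Nov 6 is 1 day before Nov 7; 1 mod 7 = 1, so Sunday − 1 = Saturday.

Saturday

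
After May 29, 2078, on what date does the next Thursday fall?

May 29, 2078 is a Sunday.
From Sunday to the next Thursday is 4 days.
May 29, 2078 + 4 = Jun 2, 2078.

June 2, 2078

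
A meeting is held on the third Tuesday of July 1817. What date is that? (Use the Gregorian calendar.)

July 1, 1817 is a Tuesday.
The first Tuesday is therefore July 1 (same day).
The third Tuesday is 1 + 2×7 = July 15.

July 15, 1817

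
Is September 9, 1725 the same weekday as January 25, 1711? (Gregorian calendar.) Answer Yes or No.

From Jan 25, 1711 to Sep 9, 1725 is 5341 days.
5341 mod 7 = 0, so they are the same weekday.
(Jan 25, 1711 is a Sunday; Sep 9, 1725 is a Sunday.)

Yes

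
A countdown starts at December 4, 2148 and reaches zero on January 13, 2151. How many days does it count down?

Dec 4, 2148 → Dec 4, 2149: 365 days.
Dec 4, 2149 → Dec 4, 2150: 365 days.
Dec 4, 2150 → Jan 4, 2151: 31 days (December has 31).
Jan 4, 2151 → Jan 13, 2151: 9 days.
Total: 770 days.

770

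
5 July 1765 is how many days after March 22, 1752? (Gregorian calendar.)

Mar 22, 1752 → Mar 22, 1753: 365 days.
Mar 22, 1753 → Mar 22, 1754: 365 days.
Mar 22, 1754 → Mar 22, 1755: 365 days.
Mar 22, 1755 → Mar 22, 1756: 366 days (Feb 29, 1756 is in that span).
Mar 22, 1756 → Mar 22, 1757: 365 days.
Mar 22, 1757 → Mar 22, 1758: 365 days.
Mar 22, 1758 → Mar 22, 1759: 365 days.
Mar 22, 1759 → Mar 22, 1760: 366 days (Feb 29, 1760 is in that span).
Mar 22, 1760 → Mar 22, 1761: 365 days.
Mar 22, 1761 → Mar 22, 1762: 365 days.
Mar 22, 1762 → Mar 22, 1763: 365 days.
Mar 22, 1763 → Mar 22, 1764: 366 days (Feb 29, 1764 is in that span).
Mar 22, 1764 → Mar 22, 1765: 365 days.
Mar 22, 1765 → Apr 22, 1765: 31 days (March has 31).
Apr 22, 1765 → May 22, 1765: 30 days (April has 30).
May 22, 1765 → Jun 22, 1765: 31 days (May has 31).
Jun 22, 1765 → Jul 5, 1765: 13 days.
Total: 4853 days.

4853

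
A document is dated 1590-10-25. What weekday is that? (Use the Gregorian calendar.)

Doomsday rule: the anchor day for the 1500s is Wednesday. For year 90: 90÷12 = 7 r 6, and 6÷4 = 1, so 7+6+1 = 14.
Wednesday + 14 ≡ Wednesday — that's 1590's doomsday.
In October the doomsday date is Oct 10.
Oct 25 is 15 days after Oct 10; 15 mod 7 = 1, so Wednesday + 1 = Thursday.

Thursday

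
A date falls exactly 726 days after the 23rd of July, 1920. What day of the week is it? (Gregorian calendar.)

Wednesday

Jul 23, 1920 is a Friday.
726 mod 7 = 5, so 726 days after a Friday is Friday + 5 = Wednesday.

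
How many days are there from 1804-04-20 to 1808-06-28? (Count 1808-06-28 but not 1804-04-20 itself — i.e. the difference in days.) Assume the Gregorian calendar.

Apr 20, 1804 → Apr 20, 1805: 365 days.
Apr 20, 1805 → Apr 20, 1806: 365 days.
Apr 20, 1806 → Apr 20, 1807: 365 days.
Apr 20, 1807 → Apr 20, 1808: 366 days (Feb 29, 1808 is in that span).
Apr 20, 1808 → May 20, 1808: 30 days (April has 30).
May 20, 1808 → Jun 20, 1808: 31 days (May has 31).
Jun 20, 1808 → Jun 28, 1808: 8 days.
Total: 1530 days.

1530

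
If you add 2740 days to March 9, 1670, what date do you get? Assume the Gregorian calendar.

+365 (one year) → Mar 9, 1671 (2375 left).
+366 (one year; includes Feb 29, 1672) → Mar 9, 1672 (2009 left).
+365 (one year) → Mar 9, 1673 (1644 left).
+365 (one year) → Mar 9, 1674 (1279 left).
+365 (one year) → Mar 9, 1675 (914 left).
+366 (one year; includes Feb 29, 1676) → Mar 9, 1676 (548 left).
+365 (one year) → Mar 9, 1677 (183 left).
Mar has 31 days: +23 → Apr 1, 1677 (160 left).
Apr has 30 days: +30 → May 1, 1677 (130 left).
May has 31 days: +31 → Jun 1, 1677 (99 left).
Jun has 30 days: +30 → Jul 1, 1677 (69 left).
Jul has 31 days: +31 → Aug 1, 1677 (38 left).
Aug has 31 days: +31 → Sep 1, 1677 (7 left).
+7 → Sep 8, 1677.

September 8, 1677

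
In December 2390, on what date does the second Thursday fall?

December 1, 2390 is a Saturday.
The first Thursday is therefore December 6 (5 days later).
The second Thursday is 6 + 1×7 = December 13.

December 13, 2390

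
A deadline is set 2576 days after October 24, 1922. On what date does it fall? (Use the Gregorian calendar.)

November 12, 1929

+365 (one year) → Oct 24, 1923 (2211 left).
+366 (one year; includes Feb 29, 1924) → Oct 24, 1924 (1845 left).
+365 (one year) → Oct 24, 1925 (1480 left).
+365 (one year) → Oct 24, 1926 (1115 left).
+365 (one year) → Oct 24, 1927 (750 left).
+366 (one year; includes Feb 29, 1928) → Oct 24, 1928 (384 left).
Oct has 31 days: +8 → Nov 1, 1928 (376 left).
Nov has 30 days: +30 → Dec 1, 1928 (346 left).
Dec has 31 days: +31 → Jan 1, 1929 (315 left).
Jan has 31 days: +31 → Feb 1, 1929 (284 left).
Feb has 28 days: +28 → Mar 1, 1929 (256 left).
Mar has 31 days: +31 → Apr 1, 1929 (225 left).
Apr has 30 days: +30 → May 1, 1929 (195 left).
May has 31 days: +31 → Jun 1, 1929 (164 left).
Jun has 30 days: +30 → Jul 1, 1929 (134 left).
Jul has 31 days: +31 → Aug 1, 1929 (103 left).
Aug has 31 days: +31 → Sep 1, 1929 (72 left).
Sep has 30 days: +30 → Oct 1, 1929 (42 left).
Oct has 31 days: +31 → Nov 1, 1929 (11 left).
+11 → Nov 12, 1929.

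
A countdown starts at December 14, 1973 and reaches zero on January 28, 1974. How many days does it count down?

45

Dec 14, 1973 → Jan 14, 1974: 31 days (December has 31).
Jan 14, 1974 → Jan 28, 1974: 14 days.
Total: 45 days.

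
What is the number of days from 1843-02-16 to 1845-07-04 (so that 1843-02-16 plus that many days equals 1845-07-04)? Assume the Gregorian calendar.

Feb 16, 1843 → Feb 16, 1844: 365 days.
Feb 16, 1844 → Feb 16, 1845: 366 days (Feb 29, 1844 is in that span).
Feb 16, 1845 → Mar 16, 1845: 28 days (February has 28).
Mar 16, 1845 → Apr 16, 1845: 31 days (March has 31).
Apr 16, 1845 → May 16, 1845: 30 days (April has 30).
May 16, 1845 → Jun 16, 1845: 31 days (May has 31).
Jun 16, 1845 → Jul 4, 1845: 18 days.
Total: 869 days.

869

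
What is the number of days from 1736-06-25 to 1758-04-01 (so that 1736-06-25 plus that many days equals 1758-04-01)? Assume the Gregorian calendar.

Jun 25, 1736 → Jun 25, 1737: 365 days.
Jun 25, 1737 → Jun 25, 1738: 365 days.
Jun 25, 1738 → Jun 25, 1739: 365 days.
Jun 25, 1739 → Jun 25, 1740: 366 days (Feb 29, 1740 is in that span).
Jun 25, 1740 → Jun 25, 1741: 365 days.
Jun 25, 1741 → Jun 25, 1742: 365 days.
Jun 25, 1742 → Jun 25, 1743: 365 days.
Jun 25, 1743 → Jun 25, 1744: 366 days (Feb 29, 1744 is in that span).
Jun 25, 1744 → Jun 25, 1745: 365 days.
Jun 25, 1745 → Jun 25, 1746: 365 days.
Jun 25, 1746 → Jun 25, 1747: 365 days.
Jun 25, 1747 → Jun 25, 1748: 366 days (Feb 29, 1748 is in that span).
Jun 25, 1748 → Jun 25, 1749: 365 days.
Jun 25, 1749 → Jun 25, 1750: 365 days.
Jun 25, 1750 → Jun 25, 1751: 365 days.
Jun 25, 1751 → Jun 25, 1752: 366 days (Feb 29, 1752 is in that span).
Jun 25, 1752 → Jun 25, 1753: 365 days.
Jun 25, 1753 → Jun 25, 1754: 365 days.
Jun 25, 1754 → Jun 25, 1755: 365 days.
Jun 25, 1755 → Jun 25, 1756: 366 days (Feb 29, 1756 is in that span).
Jun 25, 1756 → Jun 25, 1757: 365 days.
Jun 25, 1757 → Jul 25, 1757: 30 days (June has 30).
Jul 25, 1757 → Aug 25, 1757: 31 days (July has 31).
Aug 25, 1757 → Sep 25, 1757: 31 days (August has 31).
Sep 25, 1757 → Oct 25, 1757: 30 days (September has 30).
Oct 25, 1757 → Nov 25, 1757: 31 days (October has 31).
Nov 25, 1757 → Dec 25, 1757: 30 days (November has 30).
Dec 25, 1757 → Jan 25, 1758: 31 days (December has 31).
Jan 25, 1758 → Feb 25, 1758: 31 days (January has 31).
Feb 25, 1758 → Mar 25, 1758: 28 days (February has 28).
Mar 25, 1758 → Apr 1, 1758: 7 days.
Total: 7950 days.

7950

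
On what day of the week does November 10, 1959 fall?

Tuesday

Doomsday rule: the anchor day for the 1900s is Wednesday. For year 59: 59÷12 = 4 r 11, and 11÷4 = 2, so 4+11+2 = 17.
Wednesday + 17 ≡ Saturday — that's 1959's doomsday.
In November the doomsday date is Nov 7.
Nov 10 is 3 days after Nov 7; 3 mod 7 = 3, so Saturday + 3 = Tuesday.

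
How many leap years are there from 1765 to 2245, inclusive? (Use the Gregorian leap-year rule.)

116

Multiples of 4 in [1765,2245]: 120.
Of those, multiples of 100: 5 (not leap unless ÷400).
Multiples of 400: 1.
Leap years = 120 − 5 + 1 = 116.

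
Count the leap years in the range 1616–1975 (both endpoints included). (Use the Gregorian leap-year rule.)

87

Multiples of 4 in [1616,1975]: 90.
Of those, multiples of 100: 3 (not leap unless ÷400).
Multiples of 400: 0.
Leap years = 90 − 3 + 0 = 87.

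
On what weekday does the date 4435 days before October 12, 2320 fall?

Oct 12, 2320 is a Tuesday.
4435 mod 7 = 4, so 4435 days before a Tuesday is Tuesday − 4 = Friday.

Friday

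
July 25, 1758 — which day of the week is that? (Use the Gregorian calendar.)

Doomsday rule: the anchor day for the 1700s is Sunday. For year 58: 58÷12 = 4 r 10, and 10÷4 = 2, so 4+10+2 = 16.
Sunday + 16 ≡ Tuesday — that's 1758's doomsday.
In July the doomsday date is Jul 11.
Jul 25 is 14 days after Jul 11; 14 mod 7 = 0, so Tuesday + 0 = Tuesday.

Tuesday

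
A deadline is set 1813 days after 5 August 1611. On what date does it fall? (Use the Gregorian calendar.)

July 22, 1616

+366 (one year; includes Feb 29, 1612) → Aug 5, 1612 (1447 left).
+365 (one year) → Aug 5, 1613 (1082 left).
+365 (one year) → Aug 5, 1614 (717 left).
+365 (one year) → Aug 5, 1615 (352 left).
Aug has 31 days: +27 → Sep 1, 1615 (325 left).
Sep has 30 days: +30 → Oct 1, 1615 (295 left).
Oct has 31 days: +31 → Nov 1, 1615 (264 left).
Nov has 30 days: +30 → Dec 1, 1615 (234 left).
Dec has 31 days: +31 → Jan 1, 1616 (203 left).
Jan has 31 days: +31 → Feb 1, 1616 (172 left).
Feb has 29 days: +29 → Mar 1, 1616 (143 left).
Mar has 31 days: +31 → Apr 1, 1616 (112 left).
Apr has 30 days: +30 → May 1, 1616 (82 left).
May has 31 days: +31 → Jun 1, 1616 (51 left).
Jun has 30 days: +30 → Jul 1, 1616 (21 left).
+21 → Jul 22, 1616.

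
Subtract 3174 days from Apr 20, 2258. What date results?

August 11, 2249

−365 (one year) → Apr 20, 2257 (2809 left).
−365 (one year) → Apr 20, 2256 (2444 left).
−366 (one year; includes Feb 29, 2256) → Apr 20, 2255 (2078 left).
−365 (one year) → Apr 20, 2254 (1713 left).
−365 (one year) → Apr 20, 2253 (1348 left).
−365 (one year) → Apr 20, 2252 (983 left).
−366 (one year; includes Feb 29, 2252) → Apr 20, 2251 (617 left).
−365 (one year) → Apr 20, 2250 (252 left).
−20 → Mar 31, 2250 (end of Mar, 31 days; 232 left).
−31 → Feb 28, 2250 (end of Feb, 28 days; 201 left).
−28 → Jan 31, 2250 (end of Jan, 31 days; 173 left).
−31 → Dec 31, 2249 (end of Dec, 31 days; 142 left).
−31 → Nov 30, 2249 (end of Nov, 30 days; 111 left).
−30 → Oct 31, 2249 (end of Oct, 31 days; 81 left).
−31 → Sep 30, 2249 (end of Sep, 30 days; 50 left).
−30 → Aug 31, 2249 (end of Aug, 31 days; 20 left).
−20 → Aug 11, 2249.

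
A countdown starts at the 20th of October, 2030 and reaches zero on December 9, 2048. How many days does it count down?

6625

Oct 20, 2030 → Oct 20, 2031: 365 days.
Oct 20, 2031 → Oct 20, 2032: 366 days (Feb 29, 2032 is in that span).
Oct 20, 2032 → Oct 20, 2033: 365 days.
Oct 20, 2033 → Oct 20, 2034: 365 days.
Oct 20, 2034 → Oct 20, 2035: 365 days.
Oct 20, 2035 → Oct 20, 2036: 366 days (Feb 29, 2036 is in that span).
Oct 20, 2036 → Oct 20, 2037: 365 days.
Oct 20, 2037 → Oct 20, 2038: 365 days.
Oct 20, 2038 → Oct 20, 2039: 365 days.
Oct 20, 2039 → Oct 20, 2040: 366 days (Feb 29, 2040 is in that span).
Oct 20, 2040 → Oct 20, 2041: 365 days.
Oct 20, 2041 → Oct 20, 2042: 365 days.
Oct 20, 2042 → Oct 20, 2043: 365 days.
Oct 20, 2043 → Oct 20, 2044: 366 days (Feb 29, 2044 is in that span).
Oct 20, 2044 → Oct 20, 2045: 365 days.
Oct 20, 2045 → Oct 20, 2046: 365 days.
Oct 20, 2046 → Oct 20, 2047: 365 days.
Oct 20, 2047 → Oct 20, 2048: 366 days (Feb 29, 2048 is in that span).
Oct 20, 2048 → Nov 20, 2048: 31 days (October has 31).
Nov 20, 2048 → Dec 9, 2048: 19 days.
Total: 6625 days.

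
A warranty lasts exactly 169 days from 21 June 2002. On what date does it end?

December 7, 2002

Jun has 30 days: +10 → Jul 1, 2002 (159 left).
Jul has 31 days: +31 → Aug 1, 2002 (128 left).
Aug has 31 days: +31 → Sep 1, 2002 (97 left).
Sep has 30 days: +30 → Oct 1, 2002 (67 left).
Oct has 31 days: +31 → Nov 1, 2002 (36 left).
Nov has 30 days: +30 → Dec 1, 2002 (6 left).
+6 → Dec 7, 2002.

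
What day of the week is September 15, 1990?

January 1, 1990 is a Monday.
Jan 1, 1990 → Feb 1, 1990: 31 days (January has 31).
Feb 1, 1990 → Mar 1, 1990: 28 days (February has 28).
Mar 1, 1990 → Apr 1, 1990: 31 days (March has 31).
Apr 1, 1990 → May 1, 1990: 30 days (April has 30).
May 1, 1990 → Jun 1, 1990: 31 days (May has 31).
Jun 1, 1990 → Jul 1, 1990: 30 days (June has 30).
Jul 1, 1990 → Aug 1, 1990: 31 days (July has 31).
Aug 1, 1990 → Sep 1, 1990: 31 days (August has 31).
Sep 1, 1990 → Sep 15, 1990: 14 days.
Total: 257 days.
257 mod 7 = 5, so Monday + 5 = Saturday.

Saturday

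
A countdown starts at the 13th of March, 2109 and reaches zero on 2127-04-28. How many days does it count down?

Mar 13, 2109 → Mar 13, 2110: 365 days.
Mar 13, 2110 → Mar 13, 2111: 365 days.
Mar 13, 2111 → Mar 13, 2112: 366 days (Feb 29, 2112 is in that span).
Mar 13, 2112 → Mar 13, 2113: 365 days.
Mar 13, 2113 → Mar 13, 2114: 365 days.
Mar 13, 2114 → Mar 13, 2115: 365 days.
Mar 13, 2115 → Mar 13, 2116: 366 days (Feb 29, 2116 is in that span).
Mar 13, 2116 → Mar 13, 2117: 365 days.
Mar 13, 2117 → Mar 13, 2118: 365 days.
Mar 13, 2118 → Mar 13, 2119: 365 days.
Mar 13, 2119 → Mar 13, 2120: 366 days (Feb 29, 2120 is in that span).
Mar 13, 2120 → Mar 13, 2121: 365 days.
Mar 13, 2121 → Mar 13, 2122: 365 days.
Mar 13, 2122 → Mar 13, 2123: 365 days.
Mar 13, 2123 → Mar 13, 2124: 366 days (Feb 29, 2124 is in that span).
Mar 13, 2124 → Mar 13, 2125: 365 days.
Mar 13, 2125 → Mar 13, 2126: 365 days.
Mar 13, 2126 → Mar 13, 2127: 365 days.
Mar 13, 2127 → Apr 13, 2127: 31 days (March has 31).
Apr 13, 2127 → Apr 28, 2127: 15 days.
Total: 6620 days.

6620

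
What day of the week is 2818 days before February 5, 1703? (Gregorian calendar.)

Feb 5, 1703 is a Monday.
2818 mod 7 = 4, so 2818 days before a Monday is Monday − 4 = Thursday.

Thursday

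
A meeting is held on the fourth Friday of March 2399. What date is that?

March 26, 2399

March 1, 2399 is a Monday.
The first Friday is therefore March 5 (4 days later).
The fourth Friday is 5 + 3×7 = March 26.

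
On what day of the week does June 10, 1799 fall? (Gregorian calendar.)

Doomsday rule: the anchor day for the 1700s is Sunday. For year 99: 99÷12 = 8 r 3, and 3÷4 = 0, so 8+3+0 = 11.
Sunday + 11 ≡ Thursday — that's 1799's doomsday.
In June the doomsday date is Jun 6.
Jun 10 is 4 days after Jun 6; 4 mod 7 = 4, so Thursday + 4 = Monday.

Monday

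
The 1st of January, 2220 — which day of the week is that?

Saturday

Doomsday rule: the anchor day for the 2200s is Friday. For year 20: 20÷12 = 1 r 8, and 8÷4 = 2, so 1+8+2 = 11.
Friday + 11 ≡ Tuesday — that's 2220's doomsday.
In January the doomsday date is Jan 4 (2220 is a leap year (divisible by 4)).
Jan 1 is 3 days before Jan 4; 3 mod 7 = 3, so Tuesday − 3 = Saturday.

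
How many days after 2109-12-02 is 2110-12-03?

366

Dec 2, 2109 → Jan 2, 2110: 31 days (December has 31).
Jan 2, 2110 → Feb 2, 2110: 31 days (January has 31).
Feb 2, 2110 → Mar 2, 2110: 28 days (February has 28).
Mar 2, 2110 → Apr 2, 2110: 31 days (March has 31).
Apr 2, 2110 → May 2, 2110: 30 days (April has 30).
May 2, 2110 → Jun 2, 2110: 31 days (May has 31).
Jun 2, 2110 → Jul 2, 2110: 30 days (June has 30).
Jul 2, 2110 → Aug 2, 2110: 31 days (July has 31).
Aug 2, 2110 → Sep 2, 2110: 31 days (August has 31).
Sep 2, 2110 → Oct 2, 2110: 30 days (September has 30).
Oct 2, 2110 → Nov 2, 2110: 31 days (October has 31).
Nov 2, 2110 → Dec 2, 2110: 30 days (November has 30).
Dec 2, 2110 → Dec 3, 2110: 1 days.
Total: 366 days.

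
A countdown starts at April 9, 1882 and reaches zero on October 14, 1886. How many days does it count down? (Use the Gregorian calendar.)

1649

Apr 9, 1882 → Apr 9, 1883: 365 days.
Apr 9, 1883 → Apr 9, 1884: 366 days (Feb 29, 1884 is in that span).
Apr 9, 1884 → Apr 9, 1885: 365 days.
Apr 9, 1885 → Apr 9, 1886: 365 days.
Apr 9, 1886 → May 9, 1886: 30 days (April has 30).
May 9, 1886 → Jun 9, 1886: 31 days (May has 31).
Jun 9, 1886 → Jul 9, 1886: 30 days (June has 30).
Jul 9, 1886 → Aug 9, 1886: 31 days (July has 31).
Aug 9, 1886 → Sep 9, 1886: 31 days (August has 31).
Sep 9, 1886 → Oct 9, 1886: 30 days (September has 30).
Oct 9, 1886 → Oct 14, 1886: 5 days.
Total: 1649 days.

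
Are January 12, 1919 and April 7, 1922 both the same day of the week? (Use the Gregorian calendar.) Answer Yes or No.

No

From Jan 12, 1919 to Apr 7, 1922 is 1181 days.
1181 mod 7 = 5, so they are different weekdays.
(Jan 12, 1919 is a Sunday; Apr 7, 1922 is a Friday.)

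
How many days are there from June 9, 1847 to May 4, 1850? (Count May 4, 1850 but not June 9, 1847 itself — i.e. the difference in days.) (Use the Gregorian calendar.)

Jun 9, 1847 → Jun 9, 1848: 366 days (Feb 29, 1848 is in that span).
Jun 9, 1848 → Jun 9, 1849: 365 days.
Jun 9, 1849 → Jul 9, 1849: 30 days (June has 30).
Jul 9, 1849 → Aug 9, 1849: 31 days (July has 31).
Aug 9, 1849 → Sep 9, 1849: 31 days (August has 31).
Sep 9, 1849 → Oct 9, 1849: 30 days (September has 30).
Oct 9, 1849 → Nov 9, 1849: 31 days (October has 31).
Nov 9, 1849 → Dec 9, 1849: 30 days (November has 30).
Dec 9, 1849 → Jan 9, 1850: 31 days (December has 31).
Jan 9, 1850 → Feb 9, 1850: 31 days (January has 31).
Feb 9, 1850 → Mar 9, 1850: 28 days (February has 28).
Mar 9, 1850 → Apr 9, 1850: 31 days (March has 31).
Apr 9, 1850 → May 4, 1850: 25 days.
Total: 1060 days.

1060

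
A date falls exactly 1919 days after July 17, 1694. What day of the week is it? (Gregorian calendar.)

Sunday

First find the weekday of Jul 17, 1694. Doomsday rule: the anchor day for the 1600s is Tuesday. For year 94: 94÷12 = 7 r 10, and 10÷4 = 2, so 7+10+2 = 19.
Tuesday + 19 ≡ Sunday — that's 1694's doomsday.
In July the doomsday date is Jul 11.
Jul 17 is 6 days after Jul 11; 6 mod 7 = 6, so Sunday + 6 = Saturday.
1919 mod 7 = 1, so 1919 days after a Saturday is Saturday + 1 = Sunday.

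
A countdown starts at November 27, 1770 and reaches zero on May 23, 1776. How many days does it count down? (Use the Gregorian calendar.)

Nov 27, 1770 → Nov 27, 1771: 365 days.
Nov 27, 1771 → Nov 27, 1772: 366 days (Feb 29, 1772 is in that span).
Nov 27, 1772 → Nov 27, 1773: 365 days.
Nov 27, 1773 → Nov 27, 1774: 365 days.
Nov 27, 1774 → Nov 27, 1775: 365 days.
Nov 27, 1775 → Dec 27, 1775: 30 days (November has 30).
Dec 27, 1775 → Jan 27, 1776: 31 days (December has 31).
Jan 27, 1776 → Feb 27, 1776: 31 days (January has 31).
Feb 27, 1776 → Mar 27, 1776: 29 days (February has 29).
Mar 27, 1776 → Apr 27, 1776: 31 days (March has 31).
Apr 27, 1776 → May 23, 1776: 26 days.
Total: 2004 days.

2004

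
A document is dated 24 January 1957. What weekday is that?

Doomsday rule: the anchor day for the 1900s is Wednesday. For year 57: 57÷12 = 4 r 9, and 9÷4 = 2, so 4+9+2 = 15.
Wednesday + 15 ≡ Thursday — that's 1957's doomsday.
In January the doomsday date is Jan 3 (1957 is not a leap year).
Jan 24 is 21 days after Jan 3; 21 mod 7 = 0, so Thursday + 0 = Thursday.

Thursday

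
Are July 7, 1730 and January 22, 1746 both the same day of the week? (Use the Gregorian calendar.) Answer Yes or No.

No

From Jul 7, 1730 to Jan 22, 1746 is 5678 days.
5678 mod 7 = 1, so they are different weekdays.
(Jul 7, 1730 is a Friday; Jan 22, 1746 is a Saturday.)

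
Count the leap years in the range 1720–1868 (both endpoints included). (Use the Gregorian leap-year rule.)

Multiples of 4 in [1720,1868]: 38.
Of those, multiples of 100: 1 (not leap unless ÷400).
Multiples of 400: 0.
Leap years = 38 − 1 + 0 = 37.

37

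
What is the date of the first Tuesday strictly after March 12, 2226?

Mar 12, 2226 is a Sunday.
From Sunday to the next Tuesday is 2 days.
Mar 12, 2226 + 2 = Mar 14, 2226.

March 14, 2226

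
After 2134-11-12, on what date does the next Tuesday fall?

November 16, 2134

Nov 12, 2134 is a Friday.
From Friday to the next Tuesday is 4 days.
Nov 12, 2134 + 4 = Nov 16, 2134.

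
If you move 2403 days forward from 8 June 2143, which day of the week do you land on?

First find the weekday of Jun 8, 2143. Doomsday rule: the anchor day for the 2100s is Sunday. For year 43: 43÷12 = 3 r 7, and 7÷4 = 1, so 3+7+1 = 11.
Sunday + 11 ≡ Thursday — that's 2143's doomsday.
In June the doomsday date is Jun 6.
Jun 8 is 2 days after Jun 6; 2 mod 7 = 2, so Thursday + 2 = Saturday.
2403 mod 7 = 2, so 2403 days after a Saturday is Saturday + 2 = Monday.

Monday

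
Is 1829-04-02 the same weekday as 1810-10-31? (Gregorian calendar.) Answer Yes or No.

From Oct 31, 1810 to Apr 2, 1829 is 6728 days.
6728 mod 7 = 1, so they are different weekdays.
(Oct 31, 1810 is a Wednesday; Apr 2, 1829 is a Thursday.)

No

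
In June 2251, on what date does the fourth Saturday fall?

June 28, 2251

June 1, 2251 is a Sunday.
The first Saturday is therefore June 7 (6 days later).
The fourth Saturday is 7 + 3×7 = June 28.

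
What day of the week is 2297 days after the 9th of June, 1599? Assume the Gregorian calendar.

Thursday

Jun 9, 1599 is a Wednesday.
2297 mod 7 = 1, so 2297 days after a Wednesday is Wednesday + 1 = Thursday.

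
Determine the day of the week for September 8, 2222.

Sunday

Doomsday rule: the anchor day for the 2200s is Friday. For year 22: 22÷12 = 1 r 10, and 10÷4 = 2, so 1+10+2 = 13.
Friday + 13 ≡ Thursday — that's 2222's doomsday.
In September the doomsday date is Sep 5.
Sep 8 is 3 days after Sep 5; 3 mod 7 = 3, so Thursday + 3 = Sunday.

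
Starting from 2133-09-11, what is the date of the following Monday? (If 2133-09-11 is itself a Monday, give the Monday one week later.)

September 14, 2133

Sep 11, 2133 is a Friday.
From Friday to the next Monday is 3 days.
Sep 11, 2133 + 3 = Sep 14, 2133.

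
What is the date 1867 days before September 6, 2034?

−365 (one year) → Sep 6, 2033 (1502 left).
−365 (one year) → Sep 6, 2032 (1137 left).
−366 (one year; includes Feb 29, 2032) → Sep 6, 2031 (771 left).
−365 (one year) → Sep 6, 2030 (406 left).
−365 (one year) → Sep 6, 2029 (41 left).
−6 → Aug 31, 2029 (end of Aug, 31 days; 35 left).
−31 → Jul 31, 2029 (end of Jul, 31 days; 4 left).
−4 → Jul 27, 2029.

July 27, 2029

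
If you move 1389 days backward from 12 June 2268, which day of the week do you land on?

First find the weekday of Jun 12, 2268. Doomsday rule: the anchor day for the 2200s is Friday. For year 68: 68÷12 = 5 r 8, and 8÷4 = 2, so 5+8+2 = 15.
Friday + 15 ≡ Saturday — that's 2268's doomsday.
In June the doomsday date is Jun 6.
Jun 12 is 6 days after Jun 6; 6 mod 7 = 6, so Saturday + 6 = Friday.
1389 mod 7 = 3, so 1389 days before a Friday is Friday − 3 = Tuesday.

Tuesday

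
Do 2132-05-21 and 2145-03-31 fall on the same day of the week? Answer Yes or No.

From May 21, 2132 to Mar 31, 2145 is 4697 days.
4697 mod 7 = 0, so they are the same weekday.
(May 21, 2132 is a Wednesday; Mar 31, 2145 is a Wednesday.)

Yes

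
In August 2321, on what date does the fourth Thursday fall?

August 1, 2321 is a Monday.
The first Thursday is therefore August 4 (3 days later).
The fourth Thursday is 4 + 3×7 = August 25.

August 25, 2321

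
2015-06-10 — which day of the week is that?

Wednesday

Doomsday rule: the anchor day for the 2000s is Tuesday. For year 15: 15÷12 = 1 r 3, and 3÷4 = 0, so 1+3+0 = 4.
Tuesday + 4 ≡ Saturday — that's 2015's doomsday.
In June the doomsday date is Jun 6.
Jun 10 is 4 days after Jun 6; 4 mod 7 = 4, so Saturday + 4 = Wednesday.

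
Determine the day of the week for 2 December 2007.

Doomsday rule: the anchor day for the 2000s is Tuesday. For year 07: 7÷12 = 0 r 7, and 7÷4 = 1, so 0+7+1 = 8.
Tuesday + 8 ≡ Wednesday — that's 2007's doomsday.
In December the doomsday date is Dec 12.
Dec 2 is 10 days before Dec 12; 10 mod 7 = 3, so Wednesday − 3 = Sunday.

Sunday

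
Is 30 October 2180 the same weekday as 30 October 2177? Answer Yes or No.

No

From Oct 30, 2177 to Oct 30, 2180 is 1096 days.
1096 mod 7 = 4, so they are different weekdays.
(Oct 30, 2177 is a Thursday; Oct 30, 2180 is a Monday.)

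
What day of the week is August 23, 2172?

Doomsday rule: the anchor day for the 2100s is Sunday. For year 72: 72÷12 = 6 r 0, and 0÷4 = 0, so 6+0+0 = 6.
Sunday + 6 ≡ Saturday — that's 2172's doomsday.
In August the doomsday date is Aug 8.
Aug 23 is 15 days after Aug 8; 15 mod 7 = 1, so Saturday + 1 = Sunday.

Sunday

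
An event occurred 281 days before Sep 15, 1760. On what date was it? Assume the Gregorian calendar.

December 9, 1759

−15 → Aug 31, 1760 (end of Aug, 31 days; 266 left).
−31 → Jul 31, 1760 (end of Jul, 31 days; 235 left).
−31 → Jun 30, 1760 (end of Jun, 30 days; 204 left).
−30 → May 31, 1760 (end of May, 31 days; 174 left).
−31 → Apr 30, 1760 (end of Apr, 30 days; 143 left).
−30 → Mar 31, 1760 (end of Mar, 31 days; 113 left).
−31 → Feb 29, 1760 (end of Feb, 29 days; 82 left).
−29 → Jan 31, 1760 (end of Jan, 31 days; 53 left).
−31 → Dec 31, 1759 (end of Dec, 31 days; 22 left).
−22 → Dec 9, 1759.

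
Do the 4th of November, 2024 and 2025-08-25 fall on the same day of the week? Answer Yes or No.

Yes

From Nov 4, 2024 to Aug 25, 2025 is 294 days.
294 mod 7 = 0, so they are the same weekday.
(Nov 4, 2024 is a Monday; Aug 25, 2025 is a Monday.)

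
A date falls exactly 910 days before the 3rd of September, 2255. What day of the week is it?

Sep 3, 2255 is a Monday.
910 mod 7 = 0, so 910 days before a Monday is Monday − 0 = Monday.

Monday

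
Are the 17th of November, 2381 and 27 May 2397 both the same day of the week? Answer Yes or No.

Yes

From Nov 17, 2381 to May 27, 2397 is 5670 days.
5670 mod 7 = 0, so they are the same weekday.
(Nov 17, 2381 is a Tuesday; May 27, 2397 is a Tuesday.)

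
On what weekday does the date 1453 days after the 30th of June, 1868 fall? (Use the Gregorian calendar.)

Saturday

First find the weekday of Jun 30, 1868. Doomsday rule: the anchor day for the 1800s is Friday. For year 68: 68÷12 = 5 r 8, and 8÷4 = 2, so 5+8+2 = 15.
Friday + 15 ≡ Saturday — that's 1868's doomsday.
In June the doomsday date is Jun 6.
Jun 30 is 24 days after Jun 6; 24 mod 7 = 3, so Saturday + 3 = Tuesday.
1453 mod 7 = 4, so 1453 days after a Tuesday is Tuesday + 4 = Saturday.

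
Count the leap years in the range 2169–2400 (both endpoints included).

Multiples of 4 in [2169,2400]: 58.
Of those, multiples of 100: 3 (not leap unless ÷400).
Multiples of 400: 1.
Leap years = 58 − 3 + 1 = 56.

56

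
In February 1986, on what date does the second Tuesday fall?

February 1, 1986 is a Saturday.
The first Tuesday is therefore February 4 (3 days later).
The second Tuesday is 4 + 1×7 = February 11.

February 11, 1986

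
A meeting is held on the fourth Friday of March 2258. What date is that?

March 1, 2258 is a Monday.
The first Friday is therefore March 5 (4 days later).
The fourth Friday is 5 + 3×7 = March 26.

March 26, 2258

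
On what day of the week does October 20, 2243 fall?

Doomsday rule: the anchor day for the 2200s is Friday. For year 43: 43÷12 = 3 r 7, and 7÷4 = 1, so 3+7+1 = 11.
Friday + 11 ≡ Tuesday — that's 2243's doomsday.
In October the doomsday date is Oct 10.
Oct 20 is 10 days after Oct 10; 10 mod 7 = 3, so Tuesday + 3 = Friday.

Friday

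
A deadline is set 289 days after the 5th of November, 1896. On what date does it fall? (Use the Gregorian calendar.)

August 21, 1897

Nov has 30 days: +26 → Dec 1, 1896 (263 left).
Dec has 31 days: +31 → Jan 1, 1897 (232 left).
Jan has 31 days: +31 → Feb 1, 1897 (201 left).
Feb has 28 days: +28 → Mar 1, 1897 (173 left).
Mar has 31 days: +31 → Apr 1, 1897 (142 left).
Apr has 30 days: +30 → May 1, 1897 (112 left).
May has 31 days: +31 → Jun 1, 1897 (81 left).
Jun has 30 days: +30 → Jul 1, 1897 (51 left).
Jul has 31 days: +31 → Aug 1, 1897 (20 left).
+20 → Aug 21, 1897.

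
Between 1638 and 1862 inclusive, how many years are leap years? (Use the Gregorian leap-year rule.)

Multiples of 4 in [1638,1862]: 56.
Of those, multiples of 100: 2 (not leap unless ÷400).
Multiples of 400: 0.
Leap years = 56 − 2 + 0 = 54.

54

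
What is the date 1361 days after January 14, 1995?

+365 (one year) → Jan 14, 1996 (996 left).
+366 (one year; includes Feb 29, 1996) → Jan 14, 1997 (630 left).
+365 (one year) → Jan 14, 1998 (265 left).
Jan has 31 days: +18 → Feb 1, 1998 (247 left).
Feb has 28 days: +28 → Mar 1, 1998 (219 left).
Mar has 31 days: +31 → Apr 1, 1998 (188 left).
Apr has 30 days: +30 → May 1, 1998 (158 left).
May has 31 days: +31 → Jun 1, 1998 (127 left).
Jun has 30 days: +30 → Jul 1, 1998 (97 left).
Jul has 31 days: +31 → Aug 1, 1998 (66 left).
Aug has 31 days: +31 → Sep 1, 1998 (35 left).
Sep has 30 days: +30 → Oct 1, 1998 (5 left).
+5 → Oct 6, 1998.

October 6, 1998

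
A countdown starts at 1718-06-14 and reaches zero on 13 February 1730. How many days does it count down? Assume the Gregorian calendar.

Jun 14, 1718 → Jun 14, 1719: 365 days.
Jun 14, 1719 → Jun 14, 1720: 366 days (Feb 29, 1720 is in that span).
Jun 14, 1720 → Jun 14, 1721: 365 days.
Jun 14, 1721 → Jun 14, 1722: 365 days.
Jun 14, 1722 → Jun 14, 1723: 365 days.
Jun 14, 1723 → Jun 14, 1724: 366 days (Feb 29, 1724 is in that span).
Jun 14, 1724 → Jun 14, 1725: 365 days.
Jun 14, 1725 → Jun 14, 1726: 365 days.
Jun 14, 1726 → Jun 14, 1727: 365 days.
Jun 14, 1727 → Jun 14, 1728: 366 days (Feb 29, 1728 is in that span).
Jun 14, 1728 → Jun 14, 1729: 365 days.
Jun 14, 1729 → Jul 14, 1729: 30 days (June has 30).
Jul 14, 1729 → Aug 14, 1729: 31 days (July has 31).
Aug 14, 1729 → Sep 14, 1729: 31 days (August has 31).
Sep 14, 1729 → Oct 14, 1729: 30 days (September has 30).
Oct 14, 1729 → Nov 14, 1729: 31 days (October has 31).
Nov 14, 1729 → Dec 14, 1729: 30 days (November has 30).
Dec 14, 1729 → Jan 14, 1730: 31 days (December has 31).
Jan 14, 1730 → Feb 13, 1730: 30 days.
Total: 4262 days.

4262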